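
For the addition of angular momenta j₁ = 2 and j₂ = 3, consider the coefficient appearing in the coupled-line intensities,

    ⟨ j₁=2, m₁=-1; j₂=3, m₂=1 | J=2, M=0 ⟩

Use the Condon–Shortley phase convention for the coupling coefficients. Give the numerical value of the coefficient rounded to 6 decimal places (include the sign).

triangle: 3!×1!×3!/8! = 36/40320
(j±m)!: 1!×3!×4!×2!×2!×2! = 1152
prefactor² = (2J+1)×Δ×N² = 36/7
  k=2: +1/(2!×1!×1!×2!×0!×1!) = 1/4
  k=3: −1/(3!×0!×0!×1!×1!×2!) = -1/12
Σ = 1/6  ⇒  CG² = 36/7×(1/6)² = 1/7
CG = +√(1/7) = +0.377964

+√(1/7) = +0.377964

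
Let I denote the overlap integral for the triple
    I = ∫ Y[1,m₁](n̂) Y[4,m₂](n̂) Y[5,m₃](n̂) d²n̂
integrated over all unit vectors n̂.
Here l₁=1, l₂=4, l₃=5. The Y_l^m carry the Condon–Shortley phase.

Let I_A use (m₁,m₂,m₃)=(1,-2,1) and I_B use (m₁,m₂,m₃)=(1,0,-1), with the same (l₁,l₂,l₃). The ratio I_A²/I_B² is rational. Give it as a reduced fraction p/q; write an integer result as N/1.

2/5

l's match ⇒ only the (l;m) 3-j factors differ between A and B.
A: triangle coeff Δ(1,4,5) = 1/495; Σ_t [0,0]: t=0:+1/2880 = 1/2880; (3j)²=2/165 [(1 4 5; 1 -2 1)], sign=+1
B: triangle coeff Δ(1,4,5) = 1/495; Σ_t [0,0]: t=0:+1/1152 = 1/1152; (3j)²=1/33 [(1 4 5; 1 0 -1)], sign=+1
I_A²/I_B² = (2/165)/(1/33) = 2/5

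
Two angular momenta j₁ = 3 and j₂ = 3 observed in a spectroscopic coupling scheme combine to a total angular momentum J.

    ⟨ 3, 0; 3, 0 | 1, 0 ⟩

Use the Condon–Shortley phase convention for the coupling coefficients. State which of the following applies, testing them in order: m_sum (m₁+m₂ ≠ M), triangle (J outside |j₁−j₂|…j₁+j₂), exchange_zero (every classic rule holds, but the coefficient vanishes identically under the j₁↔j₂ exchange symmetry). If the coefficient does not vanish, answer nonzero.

m-sum: m₁+m₂ = 0+0 = 0, M = 0  ✓
triangle: |j₁−j₂| = 0 ≤ J = 1 ≤ j₁+j₂ = 6  ✓
exchange: j₁=j₂ and m₁=m₂, and (−1)^(j₁+j₂−J) = (−1)^5 = −1 forces ⟨j₁m₁;j₂m₂|JM⟩ = −⟨j₂m₂;j₁m₁|JM⟩ = −⟨j₁m₁;j₂m₂|JM⟩ ⇒ the coefficient vanishes identically
Racah sum check: Σ_k collapses to 0 ⇒ CG = 0

exchange_zero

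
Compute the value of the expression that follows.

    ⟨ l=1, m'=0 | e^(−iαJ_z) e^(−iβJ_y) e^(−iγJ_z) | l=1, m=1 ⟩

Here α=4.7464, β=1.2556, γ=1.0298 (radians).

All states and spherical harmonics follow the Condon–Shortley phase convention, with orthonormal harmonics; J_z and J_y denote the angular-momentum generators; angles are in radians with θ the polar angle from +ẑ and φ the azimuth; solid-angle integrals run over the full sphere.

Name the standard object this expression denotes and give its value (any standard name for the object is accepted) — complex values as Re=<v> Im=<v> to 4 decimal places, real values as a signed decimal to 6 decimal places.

Wigner D-matrix element, Re=0.3462 Im=-0.5763

This is a Wigner D-matrix element — the rotation-matrix element ⟨l m'| R(α,β,γ) |l m⟩ in the angular-momentum basis.
D^1_{0,1}(4.7464,1.2556,1.0298) = e^{-i·0·4.7464}·d^1_{0,1}(1.2556)·e^{-i·1·1.0298}. Compute d first:
With c≡cos(β/2)=0.809322 and s≡sin(β/2)=0.587366, N=[1·1·2·1]^{1/2}=1.414214
k: max(0,(1)−(0))=1 … min(1+(1),1−(0))=1
  k=1: (−1)^0·1.4142/(1)·0.8093^1·0.5874^1 = +0.672272
d^1_{0,1}(1.2556) = +0.672272
D = (+1.000000+0.000000i)·(+0.672272)·(+0.514990-0.857196i) = +0.346213-0.576268i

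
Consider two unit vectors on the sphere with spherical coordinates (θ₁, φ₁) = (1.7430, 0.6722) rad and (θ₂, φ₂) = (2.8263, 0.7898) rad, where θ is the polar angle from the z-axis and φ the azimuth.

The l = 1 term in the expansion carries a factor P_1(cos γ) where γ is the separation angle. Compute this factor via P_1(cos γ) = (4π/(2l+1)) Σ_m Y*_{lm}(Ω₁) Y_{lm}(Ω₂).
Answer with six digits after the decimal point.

0.466305

Addition theorem: P_1(cos γ) = (4π/3) Σ_m Y*_{lm}(Ω₁) Y_{lm}(Ω₂), m = −1…1:
  [-1]  conj(Y_{1,-1})(Ω₁) = (0.266335, 0.211960) ; Y_{1,-1}(Ω₂) = (0.075422, -0.076089) ; Δ = (0.036215, -0.004279)
  [+0]  conj(Y_{1,0})(Ω₁) = (-0.083724, -0.000000) ; Y_{1,0}(Ω₂) = (-0.464517, 0.000000) ; Δ = (0.038891, 0.000000)
  [+1]  conj(Y_{1,1})(Ω₁) = (-0.266335, 0.211960) ; Y_{1,1}(Ω₂) = (-0.075422, -0.076089) ; Δ = (0.036215, 0.004279)
Accumulated sum (0.111322, 0.000000); after 4π/(2l+1) scaling, (0.466305, 0.000000) ⇒ P_1 = 0.466305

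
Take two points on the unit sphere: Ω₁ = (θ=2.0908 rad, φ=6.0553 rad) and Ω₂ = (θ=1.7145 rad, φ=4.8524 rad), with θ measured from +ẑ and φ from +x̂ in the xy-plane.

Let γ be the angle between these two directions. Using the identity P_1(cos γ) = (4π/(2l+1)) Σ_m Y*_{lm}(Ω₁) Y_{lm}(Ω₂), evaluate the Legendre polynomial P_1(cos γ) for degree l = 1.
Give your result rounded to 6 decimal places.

Expand P_1 via completeness: Σ_{m} conj(Y_{1,m}) at Ω₁ times Y_{1,m} at Ω₂ —
  [-1]  conj(Y_{1,-1})(Ω₁) = +0.292074-0.067736i ; Y_{1,-1}(Ω₂) = +0.047718+0.338587i ; Δ = +0.036872+0.095660i
  [+0]  conj(Y_{1,0})(Ω₁) = -0.242778-0.000000i ; Y_{1,0}(Ω₂) = -0.069973+0.000000i ; Δ = +0.016988+0.000000i
  [+1]  conj(Y_{1,1})(Ω₁) = -0.292074-0.067736i ; Y_{1,1}(Ω₂) = -0.047718+0.338587i ; Δ = +0.036872-0.095660i
Σ over m = +0.090731+0.000000i; ×(4π/3) → +0.380055+0.000000i. Real part: 0.380055

0.380055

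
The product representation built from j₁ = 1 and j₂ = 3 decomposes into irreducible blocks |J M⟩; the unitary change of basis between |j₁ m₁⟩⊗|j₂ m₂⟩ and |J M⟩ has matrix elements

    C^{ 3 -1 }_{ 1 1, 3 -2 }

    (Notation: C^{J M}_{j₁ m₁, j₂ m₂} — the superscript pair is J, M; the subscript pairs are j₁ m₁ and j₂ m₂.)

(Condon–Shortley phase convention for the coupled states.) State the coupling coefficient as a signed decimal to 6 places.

triangle: 1!×1!×5!/8! = 120/40320
(j±m)!: 2!×0!×1!×5!×2!×4! = 11520
prefactor² = (2J+1)×Δ×N² = 240
  k=0: +1/(0!×1!×0!×1!×1!×4!) = 1/24
Σ = 1/24  ⇒  CG² = 240×(1/24)² = 5/12
CG = +√(5/12) = +0.645497

+√(5/12) = +0.645497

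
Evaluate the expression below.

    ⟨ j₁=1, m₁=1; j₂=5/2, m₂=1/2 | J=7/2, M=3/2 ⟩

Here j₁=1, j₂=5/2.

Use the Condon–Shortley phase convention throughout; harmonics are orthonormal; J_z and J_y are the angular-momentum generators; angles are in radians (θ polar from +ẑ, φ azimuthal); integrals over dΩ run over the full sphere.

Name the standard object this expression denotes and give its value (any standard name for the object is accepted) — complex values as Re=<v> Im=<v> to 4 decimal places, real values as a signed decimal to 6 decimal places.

Clebsch–Gordan coefficient, +√(10/21) ≈ +0.690066

This is a Clebsch–Gordan (vector-coupling) coefficient.
j₁+j₂−J=0  J+j₁−j₂=2  J−j₁+j₂=5  j₁+j₂+J+1=8
(j₁±m₁, j₂±m₂, J±M) = (2,0,3,2,5,2)
P² = 1920/7
sum k=0..0:
  [0] +1/24 = 1/24
S = 1/24
C² = P²·S² = 10/21 ; C = +0.690066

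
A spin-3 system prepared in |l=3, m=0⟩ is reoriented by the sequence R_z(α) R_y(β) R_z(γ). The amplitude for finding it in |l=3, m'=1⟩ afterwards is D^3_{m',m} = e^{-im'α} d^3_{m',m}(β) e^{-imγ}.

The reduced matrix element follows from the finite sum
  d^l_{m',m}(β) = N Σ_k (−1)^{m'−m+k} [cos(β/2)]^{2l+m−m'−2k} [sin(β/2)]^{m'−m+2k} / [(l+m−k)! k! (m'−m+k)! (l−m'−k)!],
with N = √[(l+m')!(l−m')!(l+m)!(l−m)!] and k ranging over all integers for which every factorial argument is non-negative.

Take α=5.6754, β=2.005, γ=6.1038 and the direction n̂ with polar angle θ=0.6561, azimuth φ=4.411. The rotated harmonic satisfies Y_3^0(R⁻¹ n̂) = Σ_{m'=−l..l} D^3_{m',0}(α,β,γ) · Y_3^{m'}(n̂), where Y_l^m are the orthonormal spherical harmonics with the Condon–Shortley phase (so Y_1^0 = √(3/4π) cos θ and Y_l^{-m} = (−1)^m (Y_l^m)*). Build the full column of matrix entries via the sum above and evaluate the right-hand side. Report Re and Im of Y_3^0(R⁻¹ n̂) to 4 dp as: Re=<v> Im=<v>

Re=0.1777 Im=0.0000

Need the full column D^3_{m',0} for m'=−3..3 at α=5.6754, β=2.0050, γ=6.1038.
cos(β/2)=0.538197, sin(β/2)=0.842819
d^3_{-3,0}: single k=3 term ⇒ +0.417390;  D = -0.104299-0.404148i
d^3_{-2,0}: k∈[2..3] ⇒ +0.326433 -0.800535 = -0.474102;  D = -0.164894+0.444503i
d^3_{-1,0}: k∈[1..3] ⇒ +0.131835 -0.969926 +0.792873 = -0.045218;  D = -0.037120+0.025822i
d^3_{0,0}: k∈[0..3] ⇒ +0.024302 -0.536384 +1.315414 -0.358432 = +0.444900;  D = +0.444900+0.000000i
d^3_{1,0}: k∈[0..2] ⇒ -0.131835 +0.969926 -0.792873 = +0.045218;  D = +0.037120+0.025822i
d^3_{2,0}: k∈[0..1] ⇒ +0.326433 -0.800535 = -0.474102;  D = -0.164894-0.444503i
d^3_{3,0}: single k=0 term ⇒ -0.417390;  D = +0.104299-0.404148i
Y_3^{m'}(θ=0.6561,φ=4.411) and Σ D·Y over m':
  (-0.1043-0.4041i)·(+0.0744-0.0586i)  (-0.1649+0.4445i)·(-0.2482-0.1708i)  (-0.0371+0.0258i)·(-0.1252+0.4028i)  (+0.4449+0.0000i)·(+0.0412+0.0000i)  (+0.0371+0.0258i)·(+0.1252+0.4028i)  (-0.1649-0.4445i)·(-0.2482+0.1708i)  (+0.1043-0.4041i)·(-0.0744-0.0586i)
Y_3^0(R⁻¹ n̂) = +0.177710+0.000000i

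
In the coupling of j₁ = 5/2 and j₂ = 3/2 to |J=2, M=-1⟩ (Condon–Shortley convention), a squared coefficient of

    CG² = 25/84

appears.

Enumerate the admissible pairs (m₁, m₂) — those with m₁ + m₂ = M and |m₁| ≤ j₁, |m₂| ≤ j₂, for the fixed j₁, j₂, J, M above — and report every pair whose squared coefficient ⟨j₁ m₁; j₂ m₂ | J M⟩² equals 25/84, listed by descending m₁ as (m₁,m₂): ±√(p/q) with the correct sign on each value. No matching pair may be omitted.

Admissible pairs with m₁+m₂ = M = -1: (-5/2,3/2), (-3/2,1/2), (-1/2,-1/2), (1/2,-3/2)
  (m₁,m₂)=(1/2,-3/2): CG² = 9/28, CG = +√(9/28)
  (m₁,m₂)=(-1/2,-1/2): CG² = 25/84, CG = −√(25/84)   ← matches the target
  (m₁,m₂)=(-3/2,1/2): CG² = 1/42, CG = +√(1/42)
  (m₁,m₂)=(-5/2,3/2): CG² = 5/14, CG = +√(5/14)
Pairs with CG² = 25/84: (-1/2,-1/2): −√(25/84)

(-1/2,-1/2): −√(25/84)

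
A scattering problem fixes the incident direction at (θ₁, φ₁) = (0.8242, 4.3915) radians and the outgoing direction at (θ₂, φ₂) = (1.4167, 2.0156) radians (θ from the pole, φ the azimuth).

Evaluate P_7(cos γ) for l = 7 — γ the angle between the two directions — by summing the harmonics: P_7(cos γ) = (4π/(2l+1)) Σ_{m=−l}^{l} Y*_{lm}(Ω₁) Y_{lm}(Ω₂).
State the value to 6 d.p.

Expand P_7 via completeness: Σ_{m} conj(Y_{7,m}) at Ω₁ times Y_{7,m} at Ω₂ —
  term(m=-7) = -0.01593 - 0.02106j   from Y*(Ω₁)=0.04480 - 0.03589j, Y(Ω₂)=0.01286 - 0.45983j
  term(m=-6) = -0.00627 + 0.05275j   from Y*(Ω₁)=0.06898 + 0.18635j, Y(Ω₂)=0.23802 + 0.12174j
  term(m=-5) = -0.07243 + 0.05940j   from Y*(Ω₁)=-0.39035 + 0.01314j, Y(Ω₂)=0.19045 - 0.14575j
  term(m=-4) = 0.12500 + 0.00987j   from Y*(Ω₁)=0.12279 - 0.41568j, Y(Ω₂)=0.05986 + 0.28303j
  term(m=-3) = 0.01409 + 0.01586j   from Y*(Ω₁)=0.10701 + 0.07449j, Y(Ω₂)=0.15821 + 0.03811j
  term(m=-2) = -0.00351 + 0.08902j   from Y*(Ω₁)=0.24370 - 0.18212j, Y(Ω₂)=-0.18440 + 0.22747j
  term(m=-1) = -0.02649 + 0.02546j   from Y*(Ω₁)=0.08790 + 0.26446j, Y(Ω₂)=0.05673 + 0.11901j
  term(m=+0) = -0.06735 + 0.00000j   from Y*(Ω₁)=0.22984 + 0.00000j, Y(Ω₂)=-0.29302 + 0.00000j
  term(m=+1) = -0.02649 - 0.02546j   from Y*(Ω₁)=-0.08790 + 0.26446j, Y(Ω₂)=-0.05673 + 0.11901j
  term(m=+2) = -0.00351 - 0.08902j   from Y*(Ω₁)=0.24370 + 0.18212j, Y(Ω₂)=-0.18440 - 0.22747j
  term(m=+3) = 0.01409 - 0.01586j   from Y*(Ω₁)=-0.10701 + 0.07449j, Y(Ω₂)=-0.15821 + 0.03811j
  term(m=+4) = 0.12500 - 0.00987j   from Y*(Ω₁)=0.12279 + 0.41568j, Y(Ω₂)=0.05986 - 0.28303j
  term(m=+5) = -0.07243 - 0.05940j   from Y*(Ω₁)=0.39035 + 0.01314j, Y(Ω₂)=-0.19045 - 0.14575j
  term(m=+6) = -0.00627 - 0.05275j   from Y*(Ω₁)=0.06898 - 0.18635j, Y(Ω₂)=0.23802 - 0.12174j
  term(m=+7) = -0.01593 + 0.02106j   from Y*(Ω₁)=-0.04480 - 0.03589j, Y(Ω₂)=-0.01286 - 0.45983j
Total Σ_m = -0.03840 + 0.00000j. Multiply by 0.837758: -0.03217 + 0.00000j. P_7(cos γ) = -0.032173

-0.032173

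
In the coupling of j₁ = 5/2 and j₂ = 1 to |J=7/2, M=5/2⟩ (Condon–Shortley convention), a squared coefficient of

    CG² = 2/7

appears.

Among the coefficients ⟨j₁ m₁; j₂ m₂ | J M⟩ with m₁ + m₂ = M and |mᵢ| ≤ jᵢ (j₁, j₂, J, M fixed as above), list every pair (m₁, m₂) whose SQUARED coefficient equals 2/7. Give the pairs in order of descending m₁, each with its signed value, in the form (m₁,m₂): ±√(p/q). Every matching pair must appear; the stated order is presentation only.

(5/2,0): +√(2/7)

Admissible pairs with m₁+m₂ = M = 5/2: (3/2,1), (5/2,0)
  (m₁,m₂)=(5/2,0): CG² = 2/7, CG = +√(2/7)   ← matches the target
  (m₁,m₂)=(3/2,1): CG² = 5/7, CG = +√(5/7)
Pairs with CG² = 2/7: (5/2,0): +√(2/7)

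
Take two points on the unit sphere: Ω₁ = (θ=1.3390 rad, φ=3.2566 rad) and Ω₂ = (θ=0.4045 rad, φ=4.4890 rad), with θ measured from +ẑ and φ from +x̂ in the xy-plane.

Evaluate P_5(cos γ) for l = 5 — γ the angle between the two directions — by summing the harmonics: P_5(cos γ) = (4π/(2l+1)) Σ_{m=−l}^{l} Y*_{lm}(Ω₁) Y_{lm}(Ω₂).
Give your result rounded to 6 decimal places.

0.330403

Addition theorem: P_5(cos γ) = (4π/11) Σ_m Y*_{lm}(Ω₁) Y_{lm}(Ω₂), m = −5…5:
  m=-5: Y*=-0.340116-0.220428i  Y=-0.003939+0.001921i  product +0.001763+0.000215i
  m=-4: Y*=+0.271073+0.134313i  Y=+0.020284+0.025226i  product +0.002110+0.009562i
  m=-3: Y*=+0.157577+0.056633i  Y=+0.086526-0.109178i  product +0.019818-0.012304i
  m=-2: Y*=-0.302224-0.070769i  Y=-0.334135-0.160080i  product +0.089655+0.072026i
  m=-1: Y*=-0.098982-0.011434i  Y=-0.116359+0.512188i  product +0.017374-0.049367i
  m=+0: Y*=+0.308462-0.000000i  Y=+0.090056+0.000000i  product +0.027779+0.000000i
  m=+1: Y*=+0.098982-0.011434i  Y=+0.116359+0.512188i  product +0.017374+0.049367i
  m=+2: Y*=-0.302224+0.070769i  Y=-0.334135+0.160080i  product +0.089655-0.072026i
  m=+3: Y*=-0.157577+0.056633i  Y=-0.086526-0.109178i  product +0.019818+0.012304i
  m=+4: Y*=+0.271073-0.134313i  Y=+0.020284-0.025226i  product +0.002110-0.009562i
  m=+5: Y*=+0.340116-0.220428i  Y=+0.003939+0.001921i  product +0.001763-0.000215i
Accumulated sum +0.289219-0.000000i; after 4π/(2l+1) scaling, +0.330403-0.000000i ⇒ P_5 = 0.330403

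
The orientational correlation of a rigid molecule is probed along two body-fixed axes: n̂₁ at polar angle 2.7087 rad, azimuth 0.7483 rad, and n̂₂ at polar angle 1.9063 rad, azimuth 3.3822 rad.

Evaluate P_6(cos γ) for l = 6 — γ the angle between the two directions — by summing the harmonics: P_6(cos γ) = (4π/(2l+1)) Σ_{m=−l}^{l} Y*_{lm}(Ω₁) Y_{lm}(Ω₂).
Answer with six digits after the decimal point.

Term-by-term m-sum for l=6 (normalisation 4π/13 = 0.966644):
  [-6]  conj(Y_{6,-6})(Ω₁) = -0.000581-0.002568i ; Y_{6,-6}(Ω₂) = +0.043419-0.339633i ; Δ = -0.000897+0.000086i
  [-5]  conj(Y_{6,-5})(Ω₁) = +0.016289+0.011142i ; Y_{6,-5}(Ω₂) = +0.148691-0.385922i ; Δ = +0.006722-0.004630i
  [-4]  conj(Y_{6,-4})(Ω₁) = -0.088123+0.013174i ; Y_{6,-4}(Ω₂) = +0.031191-0.044784i ; Δ = -0.002159+0.004357i
  [-3]  conj(Y_{6,-3})(Ω₁) = +0.165234-0.206812i ; Y_{6,-3}(Ω₂) = -0.244974+0.215650i ; Δ = +0.004121+0.086296i
  [-2]  conj(Y_{6,-2})(Ω₁) = +0.036432+0.490127i ; Y_{6,-2}(Ω₂) = -0.145039+0.075733i ; Δ = -0.042403-0.068328i
  [-1]  conj(Y_{6,-1})(Ω₁) = -0.308892-0.286783i ; Y_{6,-1}(Ω₂) = +0.265659-0.065182i ; Δ = -0.100753-0.056052i
  [+0]  conj(Y_{6,0})(Ω₁) = -0.198161-0.000000i ; Y_{6,0}(Ω₂) = +0.189113+0.000000i ; Δ = -0.037475-0.000000i
  [+1]  conj(Y_{6,1})(Ω₁) = +0.308892-0.286783i ; Y_{6,1}(Ω₂) = -0.265659-0.065182i ; Δ = -0.100753+0.056052i
  [+2]  conj(Y_{6,2})(Ω₁) = +0.036432-0.490127i ; Y_{6,2}(Ω₂) = -0.145039-0.075733i ; Δ = -0.042403+0.068328i
  [+3]  conj(Y_{6,3})(Ω₁) = -0.165234-0.206812i ; Y_{6,3}(Ω₂) = +0.244974+0.215650i ; Δ = +0.004121-0.086296i
  [+4]  conj(Y_{6,4})(Ω₁) = -0.088123-0.013174i ; Y_{6,4}(Ω₂) = +0.031191+0.044784i ; Δ = -0.002159-0.004357i
  [+5]  conj(Y_{6,5})(Ω₁) = -0.016289+0.011142i ; Y_{6,5}(Ω₂) = -0.148691-0.385922i ; Δ = +0.006722+0.004630i
  [+6]  conj(Y_{6,6})(Ω₁) = -0.000581+0.002568i ; Y_{6,6}(Ω₂) = +0.043419+0.339633i ; Δ = -0.000897-0.000086i
Accumulated sum -0.308213-0.000000i; after 4π/(2l+1) scaling, -0.297933-0.000000i ⇒ P_6 = -0.297933

-0.297933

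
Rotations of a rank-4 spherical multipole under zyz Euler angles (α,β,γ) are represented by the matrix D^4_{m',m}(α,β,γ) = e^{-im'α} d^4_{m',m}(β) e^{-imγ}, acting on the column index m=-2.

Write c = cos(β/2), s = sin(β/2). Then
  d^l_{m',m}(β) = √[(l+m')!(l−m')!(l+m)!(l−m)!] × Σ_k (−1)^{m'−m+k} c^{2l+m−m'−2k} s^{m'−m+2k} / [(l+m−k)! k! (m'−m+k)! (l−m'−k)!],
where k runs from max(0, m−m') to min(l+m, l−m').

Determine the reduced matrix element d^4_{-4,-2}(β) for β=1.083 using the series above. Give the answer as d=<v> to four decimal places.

d^4_{-4,-2}(β=1.0830) via the finite sum:
With c≡cos(β/2)=0.856937 and s≡sin(β/2)=0.515422, N=[1·40320·2·720]^{1/2}=7619.763776
k: max(0,(-2)−(-4))=2 … min(4+(-2),4−(-4))=2
  k=2: (−1)^0·7619.7638/(1440)·0.8569^6·0.5154^2 = +0.556669
d^4_{-4,-2}(1.0830) = +0.556669

d=0.5567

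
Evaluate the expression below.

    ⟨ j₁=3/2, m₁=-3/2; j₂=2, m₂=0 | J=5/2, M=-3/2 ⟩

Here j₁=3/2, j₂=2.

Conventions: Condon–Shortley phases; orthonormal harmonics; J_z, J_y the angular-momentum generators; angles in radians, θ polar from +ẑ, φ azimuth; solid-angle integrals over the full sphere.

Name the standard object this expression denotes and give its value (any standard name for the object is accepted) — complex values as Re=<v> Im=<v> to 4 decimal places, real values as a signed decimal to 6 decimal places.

Clebsch–Gordan coefficient, −√(18/35) ≈ -0.717137

This is a Clebsch–Gordan (vector-coupling) coefficient.
j₁+j₂−J=1  J+j₁−j₂=2  J−j₁+j₂=3  j₁+j₂+J+1=7
(j₁±m₁, j₂±m₂, J±M) = (0,3,2,2,1,4)
P² = 288/35
sum k=1..1:
  [1] −1/4 = -1/4
S = -1/4
C² = P²·S² = 18/35 ; C = -0.717137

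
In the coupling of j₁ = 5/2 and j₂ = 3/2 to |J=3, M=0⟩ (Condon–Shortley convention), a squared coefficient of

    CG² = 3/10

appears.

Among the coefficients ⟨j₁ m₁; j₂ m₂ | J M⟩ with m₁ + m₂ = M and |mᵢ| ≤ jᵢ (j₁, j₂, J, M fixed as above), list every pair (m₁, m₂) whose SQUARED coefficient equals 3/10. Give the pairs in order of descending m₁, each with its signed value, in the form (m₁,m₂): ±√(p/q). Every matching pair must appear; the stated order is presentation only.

(3/2,-3/2): +√(3/10); (-3/2,3/2): −√(3/10)

Admissible pairs with m₁+m₂ = M = 0: (-3/2,3/2), (-1/2,1/2), (1/2,-1/2), (3/2,-3/2)
  (m₁,m₂)=(3/2,-3/2): CG² = 3/10, CG = +√(3/10)   ← matches the target
  (m₁,m₂)=(1/2,-1/2): CG² = 1/5, CG = +√(1/5)
  (m₁,m₂)=(-1/2,1/2): CG² = 1/5, CG = −√(1/5)
  (m₁,m₂)=(-3/2,3/2): CG² = 3/10, CG = −√(3/10)   ← matches the target
Pairs with CG² = 3/10: (3/2,-3/2): +√(3/10); (-3/2,3/2): −√(3/10)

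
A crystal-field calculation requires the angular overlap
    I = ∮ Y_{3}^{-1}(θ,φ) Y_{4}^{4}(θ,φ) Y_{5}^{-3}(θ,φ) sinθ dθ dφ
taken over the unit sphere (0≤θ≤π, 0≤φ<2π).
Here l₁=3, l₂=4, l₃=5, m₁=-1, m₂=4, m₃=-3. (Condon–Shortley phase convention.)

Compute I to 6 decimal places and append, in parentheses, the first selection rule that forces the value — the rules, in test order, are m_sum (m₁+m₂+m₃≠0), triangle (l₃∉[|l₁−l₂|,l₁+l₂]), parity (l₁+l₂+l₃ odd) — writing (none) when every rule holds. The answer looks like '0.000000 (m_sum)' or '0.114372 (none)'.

Rules hold: Σm=0, L=12 even, 1≤5≤7.
N = 7·9·11 = 693
Δ = 2!·4!·6!/13! = 1/180180
Racah Σ t=0..2: t=0:+1/576 t=1:−1/144 t=2:+1/576 = -1/288
⇒ 3j(3 4 5; 0 0 0)² = 20/1001, sgn +1
Racah Σ t=2..2: t=2:+1/5760 = 1/5760
⇒ 3j(3 4 5; -1 4 -3)² = 56/2145, sgn +1
4πI² = N·(3j₀)²·(3jₘ)² = 672/1859
I = +1·√(0.361485/4π) = 0.16960553
No selection rule forces the value: the integral is nonzero (none).

0.169606 (none)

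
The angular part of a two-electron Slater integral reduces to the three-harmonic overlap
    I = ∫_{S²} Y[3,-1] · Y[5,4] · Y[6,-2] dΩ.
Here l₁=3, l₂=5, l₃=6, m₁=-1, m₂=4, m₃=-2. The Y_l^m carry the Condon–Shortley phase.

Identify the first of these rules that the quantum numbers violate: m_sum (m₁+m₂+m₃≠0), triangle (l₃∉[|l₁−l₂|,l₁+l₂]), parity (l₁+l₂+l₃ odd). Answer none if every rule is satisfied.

m₁+m₂+m₃ = -1 + 4 − 2 = 1  ✗
triangle: |3−5|=2 ≤ l₃=6 ≤ 3+5=8
parity: l₁+l₂+l₃ = 14 is even

m_sum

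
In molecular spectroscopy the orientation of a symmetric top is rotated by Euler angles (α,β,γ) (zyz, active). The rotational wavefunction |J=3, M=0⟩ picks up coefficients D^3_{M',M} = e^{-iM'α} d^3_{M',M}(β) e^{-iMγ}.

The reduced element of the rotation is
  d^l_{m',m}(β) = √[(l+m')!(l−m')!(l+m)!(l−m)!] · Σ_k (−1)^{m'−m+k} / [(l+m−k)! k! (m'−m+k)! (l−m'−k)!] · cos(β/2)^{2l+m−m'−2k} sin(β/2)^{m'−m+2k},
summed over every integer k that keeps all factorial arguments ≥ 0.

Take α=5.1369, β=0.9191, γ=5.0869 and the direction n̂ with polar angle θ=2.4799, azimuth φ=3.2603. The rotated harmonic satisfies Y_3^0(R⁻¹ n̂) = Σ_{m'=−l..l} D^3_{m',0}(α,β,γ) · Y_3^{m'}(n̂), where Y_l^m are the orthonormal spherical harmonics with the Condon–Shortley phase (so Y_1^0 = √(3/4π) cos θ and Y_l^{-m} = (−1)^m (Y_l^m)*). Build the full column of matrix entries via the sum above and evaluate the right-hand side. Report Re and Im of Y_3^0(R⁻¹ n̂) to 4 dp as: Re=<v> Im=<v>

Need the full column D^3_{m',0} for m'=−3..3 at α=5.1369, β=0.9191, γ=5.0869.
cos(β/2)=0.896252, sin(β/2)=0.443545
d^3_{-3,0}: single k=3 term ⇒ +0.280943;  D = -0.268621+0.082290i
d^3_{-2,0}: k∈[2..3] ⇒ +0.695275 -0.170283 = +0.524992;  D = -0.346871-0.394077i
d^3_{-1,0}: k∈[1..3] ⇒ +0.888545 -0.652853 +0.053298 = +0.288990;  D = +0.119028-0.263339i
d^3_{0,0}: k∈[0..3] ⇒ +0.518300 -1.142453 +0.279803 -0.007614 = -0.351964;  D = -0.351964+0.000000i
d^3_{1,0}: k∈[0..2] ⇒ -0.888545 +0.652853 -0.053298 = -0.288990;  D = -0.119028-0.263339i
d^3_{2,0}: k∈[0..1] ⇒ +0.695275 -0.170283 = +0.524992;  D = -0.346871+0.394077i
d^3_{3,0}: single k=0 term ⇒ -0.280943;  D = +0.268621+0.082290i
Y_3^{m'}(θ=2.4799,φ=3.2603) and Σ D·Y over m':
  (-0.2686+0.0823i)·(-0.0907+0.0337i)  (-0.3469-0.3941i)·(-0.2959+0.0716i)  (+0.1190-0.2633i)·(-0.4165+0.0497i)  (-0.3520+0.0000i)·(-0.0330+0.0000i)  (-0.1190-0.2633i)·(+0.4165+0.0497i)  (-0.3469+0.3941i)·(-0.2959-0.0716i)  (+0.2686+0.0823i)·(+0.0907+0.0337i)
Y_3^0(R⁻¹ n̂) = +0.243523+0.000000i

Re=0.2435 Im=0.0000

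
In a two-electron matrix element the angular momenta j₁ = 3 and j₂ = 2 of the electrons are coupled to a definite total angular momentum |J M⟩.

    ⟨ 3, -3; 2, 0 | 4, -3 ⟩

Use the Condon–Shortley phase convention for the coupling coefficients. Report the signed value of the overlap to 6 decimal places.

√[9·1!5!3!/10! · 0!6!2!2!1!7!] = √(25920)
  +(−1)^1/∏(1,0,5,1,0,2)! = -1/240  (running -1/240)
⟨..|..⟩ = √(25920)·(-1/240) = -0.670820

-0.670820  (= −√(9/20))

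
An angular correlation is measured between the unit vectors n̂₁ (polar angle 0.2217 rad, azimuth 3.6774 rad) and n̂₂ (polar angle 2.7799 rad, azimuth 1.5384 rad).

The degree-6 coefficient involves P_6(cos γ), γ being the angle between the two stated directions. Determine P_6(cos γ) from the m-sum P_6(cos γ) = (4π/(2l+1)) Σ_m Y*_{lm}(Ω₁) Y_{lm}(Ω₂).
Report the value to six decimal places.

Term-by-term m-sum for l=6 (normalisation 4π/13 = 0.966644):
  m=-6: (-0.000054-0.000004i) × (-0.000931-0.000183i) = +0.000000+0.000000i  (running Σ = +0.000000+0.000000i)
  m=-5: (+0.000751-0.000374i) × (-0.001400+0.008570i) = +0.000002+0.000007i  (running Σ = +0.000002+0.000007i)
  m=-4: (-0.004278+0.006638i) × (+0.047830+0.006233i) = -0.000246+0.000291i  (running Σ = -0.000244+0.000298i)
  m=-3: (+0.001848-0.050421i) × (+0.017348-0.177932i) = -0.008939-0.001203i  (running Σ = -0.009183-0.000906i)
  m=-2: (+0.103702+0.190195i) × (-0.427601-0.027744i) = -0.039066-0.084205i  (running Σ = -0.048249-0.085110i)
  m=-1: (-0.481492-0.285883i) × (-0.017708+0.546423i) = +0.164740-0.258036i  (running Σ = +0.116490-0.343146i)
  m=0: (+0.555254-0.000000i) × (+0.027775+0.000000i) = +0.015422+0.000000i  (running Σ = +0.131912-0.343146i)
  m=1: (+0.481492-0.285883i) × (+0.017708+0.546423i) = +0.164740+0.258036i  (running Σ = +0.296652-0.085110i)
  m=2: (+0.103702-0.190195i) × (-0.427601+0.027744i) = -0.039066+0.084205i  (running Σ = +0.257586-0.000906i)
  m=3: (-0.001848-0.050421i) × (-0.017348-0.177932i) = -0.008939+0.001203i  (running Σ = +0.248646+0.000298i)
  m=4: (-0.004278-0.006638i) × (+0.047830-0.006233i) = -0.000246-0.000291i  (running Σ = +0.248400+0.000007i)
  m=5: (-0.000751-0.000374i) × (+0.001400+0.008570i) = +0.000002-0.000007i  (running Σ = +0.248403+0.000000i)
  m=6: (-0.000054+0.000004i) × (-0.000931+0.000183i) = +0.000000-0.000000i  (running Σ = +0.248403-0.000000i)
Σ over m = +0.248403-0.000000i; ×(4π/13) → +0.240117-0.000000i. Real part: 0.240117

0.240117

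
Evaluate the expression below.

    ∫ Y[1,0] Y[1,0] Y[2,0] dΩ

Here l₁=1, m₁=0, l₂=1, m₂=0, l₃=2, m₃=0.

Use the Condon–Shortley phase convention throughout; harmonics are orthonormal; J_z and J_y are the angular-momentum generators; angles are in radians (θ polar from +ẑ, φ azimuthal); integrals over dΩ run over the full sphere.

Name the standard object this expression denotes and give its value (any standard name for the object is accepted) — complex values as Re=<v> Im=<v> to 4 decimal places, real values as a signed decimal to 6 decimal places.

This is a Gaunt coefficient — the integral of a triple product of spherical harmonics over the sphere.
m-sum 0 ✓  L=4 even ✓  0≤2≤2 ✓
Π(2lᵢ+1) = 3×3×5 = 45
triangle coeff Δ(1,1,2) = 1/30
Σ_t [0,0]: t=0:+1/1 = 1/1
(3j)²=2/15 [(1 1 2; 0 0 0)], sign=+1
(m-triple is (0,0,0) — same symbol as above.)
⇒ 4πI² = 4/5
I = (+1)√(4/5/(4π)) = 0.25231325

Gaunt coefficient, +0.252313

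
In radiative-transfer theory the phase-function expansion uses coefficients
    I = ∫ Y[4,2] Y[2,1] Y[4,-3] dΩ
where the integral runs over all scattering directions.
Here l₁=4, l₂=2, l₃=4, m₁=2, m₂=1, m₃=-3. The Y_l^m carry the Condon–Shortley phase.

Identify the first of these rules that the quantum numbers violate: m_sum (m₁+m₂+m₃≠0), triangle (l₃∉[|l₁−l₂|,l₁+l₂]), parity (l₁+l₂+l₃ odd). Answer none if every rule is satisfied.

none

m₁+m₂+m₃ = 2 + 1 − 3 = 0  ✓
triangle: |4−2|=2 ≤ l₃=4 ≤ 4+2=6  ✓
parity: l₁+l₂+l₃ = 10 is even  ✓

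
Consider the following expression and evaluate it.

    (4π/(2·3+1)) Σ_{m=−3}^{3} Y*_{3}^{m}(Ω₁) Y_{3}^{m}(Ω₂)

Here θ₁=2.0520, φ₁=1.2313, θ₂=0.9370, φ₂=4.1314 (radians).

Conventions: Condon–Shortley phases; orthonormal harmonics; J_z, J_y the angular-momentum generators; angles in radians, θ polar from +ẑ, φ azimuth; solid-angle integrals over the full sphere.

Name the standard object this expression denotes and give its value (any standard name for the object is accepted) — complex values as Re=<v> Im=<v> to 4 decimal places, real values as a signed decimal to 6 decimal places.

Legendre polynomial (addition theorem), -0.813683

This sum is the spherical-harmonic addition theorem: it equals the Legendre polynomial P_l(cos γ) of the angle γ between the two directions.
Addition theorem: P_3(cos γ) = (4π/7) Σ_m Y*_{lm}(Ω₁) Y_{lm}(Ω₂), m = −3…3:
  m=-3: Y*=-0.24740 - 0.15247j  Y=0.21506 + 0.03740j  product -0.04750 - 0.04204j
  m=-2: Y*=0.28925 - 0.23342j  Y=-0.15621 - 0.36058j  product -0.12935 - 0.06783j
  m=-1: Y*=0.00679 + 0.01922j  Y=-0.10770 + 0.16404j  product -0.00388 - 0.00096j
  m=+0: Y*=0.33316 + 0.00000j  Y=-0.27546 + 0.00000j  product -0.09177 + 0.00000j
  m=+1: Y*=-0.00679 + 0.01922j  Y=0.10770 + 0.16404j  product -0.00388 + 0.00096j
  m=+2: Y*=0.28925 + 0.23342j  Y=-0.15621 + 0.36058j  product -0.12935 + 0.06783j
  m=+3: Y*=0.24740 - 0.15247j  Y=-0.21506 + 0.03740j  product -0.04750 + 0.04204j
Accumulated sum -0.45326 + 0.00000j; after 4π/(2l+1) scaling, -0.81368 + 0.00000j ⇒ P_3 = -0.813683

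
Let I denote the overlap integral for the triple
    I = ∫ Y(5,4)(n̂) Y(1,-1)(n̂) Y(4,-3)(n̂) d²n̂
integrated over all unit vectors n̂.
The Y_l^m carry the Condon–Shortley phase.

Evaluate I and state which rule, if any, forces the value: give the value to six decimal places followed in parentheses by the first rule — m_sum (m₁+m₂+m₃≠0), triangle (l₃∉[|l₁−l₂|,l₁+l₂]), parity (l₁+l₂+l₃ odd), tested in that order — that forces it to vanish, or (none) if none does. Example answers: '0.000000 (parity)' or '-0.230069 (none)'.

Rules hold: Σm=0, L=10 even, 4≤4≤6.
N = 11·3·9 = 297
Δ = 2!·8!·0!/11! = 1/495
Racah Σ t=1..1: t=1:−1/576 = -1/576
⇒ 3j(5 1 4; 0 0 0)² = 5/99, sgn -1
Racah Σ t=0..0: t=0:+1/10080 = 1/10080
⇒ 3j(5 1 4; 4 -1 -3)² = 4/55, sgn -1
4πI² = N·(3j₀)²·(3jₘ)² = 12/11
I = +1·√(1.09091/4π) = 0.29463840
No selection rule forces the value: the integral is nonzero (none).

0.294638 (none)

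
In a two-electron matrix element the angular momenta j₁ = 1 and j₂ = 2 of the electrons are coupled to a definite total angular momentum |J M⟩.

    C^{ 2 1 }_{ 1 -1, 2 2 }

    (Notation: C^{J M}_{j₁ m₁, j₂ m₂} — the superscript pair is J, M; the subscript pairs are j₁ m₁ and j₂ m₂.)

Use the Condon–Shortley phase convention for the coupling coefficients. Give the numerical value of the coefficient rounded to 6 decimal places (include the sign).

-0.577350  (= −√(1/3))

√[5·1!1!3!/6! · 0!2!4!0!3!1!] = √(12)
  +(−1)^1/∏(1,0,1,3,0,0)! = -1/6  (running -1/6)
⟨..|..⟩ = √(12)·(-1/6) = -0.577350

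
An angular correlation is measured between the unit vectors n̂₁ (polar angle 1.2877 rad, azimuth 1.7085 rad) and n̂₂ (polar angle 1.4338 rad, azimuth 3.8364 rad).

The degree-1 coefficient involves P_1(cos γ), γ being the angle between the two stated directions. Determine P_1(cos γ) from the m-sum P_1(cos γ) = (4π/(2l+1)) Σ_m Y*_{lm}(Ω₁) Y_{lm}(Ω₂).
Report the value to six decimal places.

Term-by-term m-sum for l=1 (normalisation 4π/3 = 4.188790):
  term(m=-1) = (-0.060033, -0.096372)   from Y*(Ω₁)=(-0.045538, 0.328601), Y(Ω₂)=(-0.262914, 0.219126)
  term(m=+0) = (0.009107, 0.000000)   from Y*(Ω₁)=(0.136481, -0.000000), Y(Ω₂)=(0.066728, 0.000000)
  term(m=+1) = (-0.060033, 0.096372)   from Y*(Ω₁)=(0.045538, 0.328601), Y(Ω₂)=(0.262914, 0.219126)
Accumulated sum (-0.110958, 0.000000); after 4π/(2l+1) scaling, (-0.464780, 0.000000) ⇒ P_1 = -0.464780

-0.464780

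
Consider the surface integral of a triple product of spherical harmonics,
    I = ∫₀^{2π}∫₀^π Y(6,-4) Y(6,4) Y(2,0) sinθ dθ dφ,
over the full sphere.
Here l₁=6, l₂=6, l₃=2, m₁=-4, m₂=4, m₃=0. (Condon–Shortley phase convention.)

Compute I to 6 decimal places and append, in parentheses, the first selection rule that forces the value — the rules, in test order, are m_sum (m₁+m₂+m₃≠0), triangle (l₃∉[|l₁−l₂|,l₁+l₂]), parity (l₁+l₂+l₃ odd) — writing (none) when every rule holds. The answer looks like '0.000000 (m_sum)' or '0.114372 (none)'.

Checks pass: Σm=0; 14 even; l₃=2∈[0,12].
(2·6+1)(2·6+1)(2·2+1) = 845
Δ: 10! 2! 2! / 15! → 1/90090
sum: t=4:+1/69120 t=5:−1/14400 t=6:+1/69120 = -7/172800
3j²(6 6 2; 0 0 0) = Δ·Π!·Σ² = 14/715  (sign -1)
sum: t=8:+1/322560 t=9:−1/362880 t=10:+1/14515200 = 1/2419200
3j²(6 6 2; -4 4 0) = Δ·Π!·Σ² = 2/5005  (sign +1)
combine: 4πI² = 845·14/715·2/5005 = 4/605
take √, sign -1: I = -0.02293757
No selection rule forces the value: the integral is nonzero (none).

-0.022938 (none)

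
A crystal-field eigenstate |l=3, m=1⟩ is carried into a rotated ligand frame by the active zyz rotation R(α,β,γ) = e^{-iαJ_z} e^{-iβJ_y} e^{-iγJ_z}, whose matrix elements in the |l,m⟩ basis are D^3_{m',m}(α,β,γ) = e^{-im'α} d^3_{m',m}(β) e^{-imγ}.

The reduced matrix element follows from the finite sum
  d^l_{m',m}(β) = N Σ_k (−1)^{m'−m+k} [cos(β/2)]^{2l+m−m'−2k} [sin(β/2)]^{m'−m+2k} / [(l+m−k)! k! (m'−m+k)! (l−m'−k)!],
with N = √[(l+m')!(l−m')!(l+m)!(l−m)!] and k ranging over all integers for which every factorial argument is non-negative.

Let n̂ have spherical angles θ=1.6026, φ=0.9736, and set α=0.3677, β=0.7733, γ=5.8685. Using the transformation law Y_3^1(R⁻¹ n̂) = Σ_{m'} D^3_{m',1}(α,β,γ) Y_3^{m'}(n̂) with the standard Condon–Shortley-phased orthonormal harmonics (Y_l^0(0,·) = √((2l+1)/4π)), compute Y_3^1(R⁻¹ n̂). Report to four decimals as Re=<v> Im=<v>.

Re=-0.0552 Im=-0.1285

Need the full column D^3_{m',1} for m'=−3..3 at α=0.3677, β=0.7733, γ=5.8685.
cos(β/2)=0.926177, sin(β/2)=0.377088
d^3_{-3,1}: single k=4 term ⇒ +0.067174;  D = +0.003559+0.067080i
d^3_{-2,1}: k∈[3..4] ⇒ +0.269426 -0.022331 = +0.247096;  D = +0.100916+0.225549i
d^3_{-1,1}: k∈[2..4] ⇒ +0.627788 -0.138755 +0.002875 = +0.491908;  D = +0.348878+0.346782i
d^3_{0,1}: k∈[1..3] ⇒ +0.890234 -0.442713 +0.024462 = +0.471984;  D = +0.431980+0.190163i
d^3_{1,1}: k∈[0..2] ⇒ +0.631198 -0.837051 +0.104066 = -0.101787;  D = -0.101675-0.004781i
d^3_{2,1}: k∈[0..1] ⇒ -0.812669 +0.269426 = -0.543242;  D = -0.515543+0.171254i
d^3_{3,1}: single k=0 term ⇒ +0.405236;  D = +0.312945-0.257452i
Y_3^{m'}(θ=1.6026,φ=0.9736) and Σ D·Y over m':
  (+0.0036+0.0671i)·(-0.4065-0.0912i)  (+0.1009+0.2255i)·(+0.0119+0.0302i)  (+0.3489+0.3468i)·(-0.1807+0.2658i)  (+0.4320+0.1902i)·(+0.0355+0.0000i)  (-0.1017-0.0048i)·(+0.1807+0.2658i)  (-0.5155+0.1713i)·(+0.0119-0.0302i)  (+0.3129-0.2575i)·(+0.4065-0.0912i)
Y_3^1(R⁻¹ n̂) = -0.055159-0.128525i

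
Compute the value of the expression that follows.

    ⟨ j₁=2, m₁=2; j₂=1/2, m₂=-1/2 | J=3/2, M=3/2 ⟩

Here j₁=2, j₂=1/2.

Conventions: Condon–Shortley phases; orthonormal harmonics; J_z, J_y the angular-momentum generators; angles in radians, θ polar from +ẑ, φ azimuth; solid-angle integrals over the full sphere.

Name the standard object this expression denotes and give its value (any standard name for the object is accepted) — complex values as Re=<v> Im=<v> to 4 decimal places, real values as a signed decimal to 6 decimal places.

Clebsch–Gordan coefficient, +√(4/5) ≈ +0.894427

This is a Clebsch–Gordan (vector-coupling) coefficient.
j₁+j₂−J=1  J+j₁−j₂=3  J−j₁+j₂=0  j₁+j₂+J+1=5
(j₁±m₁, j₂±m₂, J±M) = (4,0,0,1,3,0)
P² = 144/5
sum k=0..0:
  [0] +1/6 = 1/6
S = 1/6
C² = P²·S² = 4/5 ; C = +0.894427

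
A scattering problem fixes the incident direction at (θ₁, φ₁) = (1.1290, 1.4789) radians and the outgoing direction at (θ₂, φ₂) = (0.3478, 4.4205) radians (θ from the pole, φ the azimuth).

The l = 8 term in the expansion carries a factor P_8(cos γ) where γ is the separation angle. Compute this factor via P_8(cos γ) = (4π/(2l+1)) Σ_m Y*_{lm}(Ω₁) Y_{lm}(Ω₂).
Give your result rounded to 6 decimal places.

0.180322

Expand P_8 via completeness: Σ_{m} conj(Y_{8,m}) at Ω₁ times Y_{8,m} at Ω₂ —
  m=-8: Y*=0.17049 - 0.15417j  Y=-0.00006 + 0.00007j  product -0.00000 + 0.00002j
  m=-7: Y*=-0.26084 - 0.34795j  Y=0.00092 + 0.00047j  product -0.00008 - 0.00044j
  m=-6: Y*=-0.30483 + 0.18747j  Y=0.00130 - 0.00712j  product 0.00094 + 0.00241j
  m=-5: Y*=-0.02400 - 0.04850j  Y=-0.03584 + 0.00401j  product 0.00105 + 0.00164j
  m=-4: Y*=-0.33326 + 0.12834j  Y=0.05158 + 0.12091j  product -0.03271 - 0.03368j
  m=-3: Y*=0.03377 + 0.11938j  Y=0.26181 - 0.21835j  product 0.03491 + 0.02388j
  m=-2: Y*=-0.29215 + 0.05431j  Y=-0.47490 - 0.31371j  product 0.15578 + 0.06586j
  m=-1: Y*=0.01722 + 0.18688j  Y=-0.12073 + 0.40180j  product -0.07717 - 0.01564j
  m=+0: Y*=-0.27208 + 0.00000j  Y=-0.28843 + 0.00000j  product 0.07848 + 0.00000j
  m=+1: Y*=-0.01722 + 0.18688j  Y=0.12073 + 0.40180j  product -0.07717 + 0.01564j
  m=+2: Y*=-0.29215 - 0.05431j  Y=-0.47490 + 0.31371j  product 0.15578 - 0.06586j
  m=+3: Y*=-0.03377 + 0.11938j  Y=-0.26181 - 0.21835j  product 0.03491 - 0.02388j
  m=+4: Y*=-0.33326 - 0.12834j  Y=0.05158 - 0.12091j  product -0.03271 + 0.03368j
  m=+5: Y*=0.02400 - 0.04850j  Y=0.03584 + 0.00401j  product 0.00105 - 0.00164j
  m=+6: Y*=-0.30483 - 0.18747j  Y=0.00130 + 0.00712j  product 0.00094 - 0.00241j
  m=+7: Y*=0.26084 - 0.34795j  Y=-0.00092 + 0.00047j  product -0.00008 + 0.00044j
  m=+8: Y*=0.17049 + 0.15417j  Y=-0.00006 - 0.00007j  product -0.00000 - 0.00002j
Total Σ_m = 0.24394 - 0.00000j. Multiply by 0.739198: 0.18032 - 0.00000j. P_8(cos γ) = 0.180322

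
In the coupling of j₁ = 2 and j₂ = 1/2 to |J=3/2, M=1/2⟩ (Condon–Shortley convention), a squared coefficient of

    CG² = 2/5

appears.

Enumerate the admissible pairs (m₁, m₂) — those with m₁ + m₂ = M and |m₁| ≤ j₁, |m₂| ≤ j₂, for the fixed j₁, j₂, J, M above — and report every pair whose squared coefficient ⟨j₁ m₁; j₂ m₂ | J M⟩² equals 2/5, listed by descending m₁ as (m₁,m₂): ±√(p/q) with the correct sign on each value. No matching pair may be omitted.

(0,1/2): −√(2/5)

Admissible pairs with m₁+m₂ = M = 1/2: (0,1/2), (1,-1/2)
  (m₁,m₂)=(1,-1/2): CG² = 3/5, CG = +√(3/5)
  (m₁,m₂)=(0,1/2): CG² = 2/5, CG = −√(2/5)   ← matches the target
Pairs with CG² = 2/5: (0,1/2): −√(2/5)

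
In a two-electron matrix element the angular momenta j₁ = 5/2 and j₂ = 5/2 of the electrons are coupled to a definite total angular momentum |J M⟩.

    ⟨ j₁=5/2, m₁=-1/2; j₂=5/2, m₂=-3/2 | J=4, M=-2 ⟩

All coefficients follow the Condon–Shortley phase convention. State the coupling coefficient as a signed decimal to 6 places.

j₁+j₂−J=1  J+j₁−j₂=4  J−j₁+j₂=4  j₁+j₂+J+1=10
(j₁±m₁, j₂±m₂, J±M) = (2,3,1,4,2,6)
P² = 20736/35
sum k=0..1:
  [0] +1/36 = 1/36
  [1] −1/96 = -1/96
S = 5/288
C² = P²·S² = 5/28 ; C = +0.422577

+0.422577  (= +√(5/28))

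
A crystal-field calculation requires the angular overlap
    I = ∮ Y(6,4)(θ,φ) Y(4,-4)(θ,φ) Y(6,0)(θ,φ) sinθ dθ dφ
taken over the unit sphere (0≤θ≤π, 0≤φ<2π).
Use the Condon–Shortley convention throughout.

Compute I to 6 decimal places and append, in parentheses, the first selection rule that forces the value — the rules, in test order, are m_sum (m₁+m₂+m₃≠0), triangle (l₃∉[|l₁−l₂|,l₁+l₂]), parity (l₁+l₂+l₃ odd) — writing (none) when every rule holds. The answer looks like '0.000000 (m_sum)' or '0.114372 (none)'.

m-sum 0 ✓  L=16 even ✓  2≤6≤10 ✓
Π(2lᵢ+1) = 13×9×13 = 1521
triangle coeff Δ(6,4,6) = 1/15315300
Σ_t [0,4]: t=0:+1/829440 t=1:−1/25920 t=2:+1/9216 t=3:−1/25920 t=4:+1/829440 = 7/207360
(3j)²=28/2431 [(6 4 6; 0 0 0)], sign=+1
Σ_t [0,0]: t=0:+1/829440 = 1/829440
(3j)²=35/2431 [(6 4 6; 4 -4 0)], sign=+1
⇒ 4πI² = 8820/34969
I = (+1)√(8820/34969/(4π)) = 0.14167322
No selection rule forces the value: the integral is nonzero (none).

0.141673 (none)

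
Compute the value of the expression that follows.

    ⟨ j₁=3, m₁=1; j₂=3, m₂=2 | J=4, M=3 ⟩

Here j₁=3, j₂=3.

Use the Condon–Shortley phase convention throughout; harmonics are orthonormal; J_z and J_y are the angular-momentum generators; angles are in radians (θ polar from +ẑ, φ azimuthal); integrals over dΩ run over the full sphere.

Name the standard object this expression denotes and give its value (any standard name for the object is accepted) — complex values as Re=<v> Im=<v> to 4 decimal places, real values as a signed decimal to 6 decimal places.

This is a Clebsch–Gordan (vector-coupling) coefficient.
j₁+j₂−J=2  J+j₁−j₂=4  J−j₁+j₂=4  j₁+j₂+J+1=11
(j₁±m₁, j₂±m₂, J±M) = (4,2,5,1,7,1)
P² = 82944/11
sum k=1..2:
  [1] −1/144 = -1/144
  [2] +1/288 = 1/288
S = -1/288
C² = P²·S² = 1/11 ; C = -0.301511

Clebsch–Gordan coefficient, −√(1/11) ≈ -0.301511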